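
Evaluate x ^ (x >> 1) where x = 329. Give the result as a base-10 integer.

x = 101001001 = 329
x>>1 = 010100100
XOR  = 111101101 = 493
(x ^ (x >> 1) gives the standard binary-reflected Gray code of x.)

493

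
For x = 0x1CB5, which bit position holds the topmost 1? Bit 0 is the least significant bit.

12

0x1CB5 = 1110010110101
The topmost 1 is at position 12 (since 2^12 = 4096 ≤ 7349 < 8192).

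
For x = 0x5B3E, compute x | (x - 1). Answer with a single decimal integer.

x = 101101100111110 = 23358
x - 1 = 101101100111101
OR    = 101101100111111 = 23359
(x | (x - 1) sets all bits below the lowest set bit.)

23359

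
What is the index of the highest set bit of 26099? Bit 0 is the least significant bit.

26099 = 110010111110011
The topmost 1 is at position 14 (since 2^14 = 16384 ≤ 26099 < 32768).

14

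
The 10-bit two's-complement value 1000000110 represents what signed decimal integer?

pattern = 1000000110 (MSB is 1 ⇒ negative)
Invert: 0111111001, add 1 → 0111111010 = 506, so the value is -506.
(Equivalently: 518 - 2^10 = 518 - 1024 = -506.)

-506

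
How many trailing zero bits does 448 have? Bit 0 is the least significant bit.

6

448 = 111000000
Trailing zeros: 6, so the lowest set bit is bit 6 (value 64).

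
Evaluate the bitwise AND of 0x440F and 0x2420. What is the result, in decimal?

0x440F = 100010000001111
0x2420 = 010010000100000
AND → 000010000000000 = 1024

1024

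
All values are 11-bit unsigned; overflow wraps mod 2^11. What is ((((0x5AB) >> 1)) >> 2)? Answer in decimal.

0x5AB = 10110101011
→ >> 1 → 01011010101 = 725
→ >> 2 → 00010110101 = 181

181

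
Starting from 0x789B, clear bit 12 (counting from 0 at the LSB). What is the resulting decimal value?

26779

x = 111100010011011
bit 12 is currently 1; clear it via x & ~(1 << 12) = x & ~4096
→ 110100010011011 = 26779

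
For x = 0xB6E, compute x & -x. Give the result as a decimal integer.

x = 101101101110 = 2926
-x (two's complement) = …010010010010
AND   = 000000000010 = 2
(x & -x isolates the lowest set bit of x.)

2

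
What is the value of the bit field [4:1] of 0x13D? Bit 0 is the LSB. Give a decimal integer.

14

v = 00000100111101
Shift right by 1: 0000010011110
Mask low 4 bits: 1110 = 14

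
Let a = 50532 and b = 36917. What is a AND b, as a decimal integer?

32804

50532 = 1100010101100100
36917 = 1001000000110101
AND → 1000000000100100 = 32804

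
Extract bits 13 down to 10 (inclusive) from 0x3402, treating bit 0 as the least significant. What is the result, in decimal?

v = 11010000000010
Shift right by 10: 1101
Mask low 4 bits: 1101 = 13

13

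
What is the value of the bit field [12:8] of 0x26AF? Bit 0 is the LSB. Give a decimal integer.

6

v = 010011010101111
Shift right by 8: 0100110
Mask low 5 bits: 00110 = 6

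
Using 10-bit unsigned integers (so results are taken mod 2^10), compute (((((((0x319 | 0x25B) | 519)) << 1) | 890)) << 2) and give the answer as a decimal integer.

1016

0x319 = 1100011001
0x25B = 1001011011
→ | → 1101011011 = 859
519 = 1000000111
→ | → 1101011111 = 863
→ << 1 (mod 2^10) → 1010111110 = 702
890 = 1101111010
→ | → 1111111110 = 1022
→ << 2 (mod 2^10) → 1111111000 = 1016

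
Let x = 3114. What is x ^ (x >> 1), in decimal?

x = 110000101010 = 3114
x>>1 = 011000010101
XOR  = 101000111111 = 2623
(x ^ (x >> 1) gives the standard binary-reflected Gray code of x.)

2623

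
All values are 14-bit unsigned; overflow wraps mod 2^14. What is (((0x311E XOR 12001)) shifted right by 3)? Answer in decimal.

1023

0x311E = 11000100011110
12001 = 10111011100001
→ XOR → 01111111111111 = 8191
→ shifted right by 3 → 00001111111111 = 1023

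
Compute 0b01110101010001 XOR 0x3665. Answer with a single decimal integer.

a = 01110101010001
0x3665 = 11011001100101
XOR → 10101100110100 = 11060

11060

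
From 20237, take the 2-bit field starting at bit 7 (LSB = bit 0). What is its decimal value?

v = 100111100001101
Shift right by 7: 10011110
Mask low 2 bits: 10 = 2

2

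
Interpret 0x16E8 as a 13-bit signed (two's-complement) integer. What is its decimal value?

-2328

pattern = 1011011101000 (MSB is 1 ⇒ negative)
Invert: 0100100010111, add 1 → 0100100011000 = 2328, so the value is -2328.
(Equivalently: 5864 - 2^13 = 5864 - 8192 = -2328.)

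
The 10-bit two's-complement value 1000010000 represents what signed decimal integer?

pattern = 1000010000 (MSB is 1 ⇒ negative)
Invert: 0111101111, add 1 → 0111110000 = 496, so the value is -496.
(Equivalently: 528 - 2^10 = 528 - 1024 = -496.)

-496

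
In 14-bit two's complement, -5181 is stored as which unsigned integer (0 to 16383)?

5181 in 14 bits: 01010000111101
Invert: 10101111000010
Add 1:  10101111000011 = 11203
(Check: 2^14 - 5181 = 16384 - 5181 = 11203.)

11203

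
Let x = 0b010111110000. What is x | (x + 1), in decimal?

x = 10111110000 = 1520
x + 1 = 10111110001
OR    = 10111110001 = 1521
(x | (x + 1) sets the lowest cleared bit.)

1521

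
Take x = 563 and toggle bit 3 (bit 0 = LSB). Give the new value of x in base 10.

571

x = 1000110011
bit 3 is currently 0; toggle it via x ^ (1 << 3) = x ^ 8
→ 1000111011 = 571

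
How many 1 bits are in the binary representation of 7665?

9

7665 = 1110111110001
Count the 1s: 1 + 1 + 1 + 1 + 1 + 1 + 1 + 1 + 1 = 9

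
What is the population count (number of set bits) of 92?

92 = 1011100
Count the 1s: 1 + 1 + 1 + 1 = 4

4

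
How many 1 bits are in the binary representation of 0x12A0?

0x12A0 = 1001010100000
Count the 1s: 1 + 1 + 1 + 1 = 4

4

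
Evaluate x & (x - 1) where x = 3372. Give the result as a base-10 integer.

3368

x = 110100101100 = 3372
x - 1 = 110100101011
AND   = 110100101000 = 3368
(x & (x - 1) clears the lowest set bit of x.)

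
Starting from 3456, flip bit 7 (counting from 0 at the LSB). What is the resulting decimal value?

3328

x = 110110000000
bit 7 is currently 1; toggle it via x ^ (1 << 7) = x ^ 128
→ 110100000000 = 3328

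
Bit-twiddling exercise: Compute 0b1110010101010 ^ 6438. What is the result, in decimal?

1420

a = 1110010101010
6438 = 1100100100110
XOR → 0010110001100 = 1420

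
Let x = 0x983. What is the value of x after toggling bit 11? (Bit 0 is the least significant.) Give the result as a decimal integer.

x = 100110000011
bit 11 is currently 1; toggle it via x ^ (1 << 11) = x ^ 2048
→ 000110000011 = 387

387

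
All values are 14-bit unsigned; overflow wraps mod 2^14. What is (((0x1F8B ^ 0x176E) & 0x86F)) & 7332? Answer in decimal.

0x1F8B = 01111110001011
0x176E = 01011101101110
→ ^ → 00100011100101 = 2277
0x86F = 00100001101111
→ & → 00100001100101 = 2149
7332 = 01110010100100
→ & → 00100000100100 = 2084

2084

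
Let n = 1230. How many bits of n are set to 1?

1230 = 10011001110
Count the 1s: 1 + 1 + 1 + 1 + 1 + 1 = 6

6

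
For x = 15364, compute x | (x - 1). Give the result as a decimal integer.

x = 11110000000100 = 15364
x - 1 = 11110000000011
OR    = 11110000000111 = 15367
(x | (x - 1) sets all bits below the lowest set bit.)

15367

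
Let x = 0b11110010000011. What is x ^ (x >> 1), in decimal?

8898

x = 11110010000011 = 15491
x>>1 = 01111001000001
XOR  = 10001011000010 = 8898
(x ^ (x >> 1) gives the standard binary-reflected Gray code of x.)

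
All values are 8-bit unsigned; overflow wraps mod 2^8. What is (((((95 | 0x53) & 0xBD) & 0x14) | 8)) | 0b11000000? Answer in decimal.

95 = 01011111
0x53 = 01010011
→ | → 01011111 = 95
0xBD = 10111101
→ & → 00011101 = 29
0x14 = 00010100
→ & → 00010100 = 20
8 = 00001000
→ | → 00011100 = 28
0b11000000 = 11000000
→ | → 11011100 = 220

220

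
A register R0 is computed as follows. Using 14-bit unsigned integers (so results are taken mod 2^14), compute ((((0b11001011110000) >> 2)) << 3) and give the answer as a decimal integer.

9696

0b11001011110000 = 11001011110000
→ >> 2 → 00110010111100 = 3260
→ << 3 (mod 2^14) → 10010111100000 = 9696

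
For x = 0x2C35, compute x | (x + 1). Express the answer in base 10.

x = 10110000110101 = 11317
x + 1 = 10110000110110
OR    = 10110000110111 = 11319
(x | (x + 1) sets the lowest cleared bit.)

11319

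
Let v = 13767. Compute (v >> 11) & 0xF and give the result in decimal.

v = 011010111000111
Shift right by 11: 0110
Mask low 4 bits: 0110 = 6

6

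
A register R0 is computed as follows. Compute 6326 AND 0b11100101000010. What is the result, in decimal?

6146

6326 = 01100010110110
b = 11100101000010
AND → 01100000000010 = 6146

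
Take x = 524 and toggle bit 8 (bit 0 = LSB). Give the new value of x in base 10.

x = 01000001100
bit 8 is currently 0; toggle it via x ^ (1 << 8) = x ^ 256
→ 01100001100 = 780

780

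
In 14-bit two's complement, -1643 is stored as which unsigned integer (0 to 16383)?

1643 in 14 bits: 00011001101011
Invert: 11100110010100
Add 1:  11100110010101 = 14741
(Check: 2^14 - 1643 = 16384 - 1643 = 14741.)

14741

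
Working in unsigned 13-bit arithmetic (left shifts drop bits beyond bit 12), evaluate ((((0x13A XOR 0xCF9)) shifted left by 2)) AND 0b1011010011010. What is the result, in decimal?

5640

0x13A = 0000100111010
0xCF9 = 0110011111001
→ XOR → 0110111000011 = 3523
→ shifted left by 2 (mod 2^13) → 1011100001100 = 5900
0b1011010011010 = 1011010011010
→ AND → 1011000001000 = 5640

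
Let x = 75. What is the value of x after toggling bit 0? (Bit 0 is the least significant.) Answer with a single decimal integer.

74

x = 01001011
bit 0 is currently 1; toggle it via x ^ (1 << 0) = x ^ 1
→ 01001010 = 74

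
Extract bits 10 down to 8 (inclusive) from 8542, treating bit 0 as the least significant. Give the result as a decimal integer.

v = 10000101011110
Shift right by 8: 100001
Mask low 3 bits: 001 = 1

1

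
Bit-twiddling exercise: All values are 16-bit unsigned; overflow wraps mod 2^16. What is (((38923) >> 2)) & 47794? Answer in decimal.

38923 = 1001100000001011
→ >> 2 → 0010011000000010 = 9730
47794 = 1011101010110010
→ & → 0010001000000010 = 8706

8706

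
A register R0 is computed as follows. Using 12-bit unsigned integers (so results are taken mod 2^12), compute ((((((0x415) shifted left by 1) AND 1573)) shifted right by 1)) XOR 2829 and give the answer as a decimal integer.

2845

0x415 = 010000010101
→ shifted left by 1 (mod 2^12) → 100000101010 = 2090
1573 = 011000100101
→ AND → 000000100000 = 32
→ shifted right by 1 → 000000010000 = 16
2829 = 101100001101
→ XOR → 101100011101 = 2845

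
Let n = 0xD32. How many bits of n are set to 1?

0xD32 = 110100110010
Count the 1s: 1 + 1 + 1 + 1 + 1 + 1 = 6

6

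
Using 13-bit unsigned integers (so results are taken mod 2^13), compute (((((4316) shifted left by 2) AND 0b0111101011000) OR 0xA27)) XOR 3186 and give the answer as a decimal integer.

1797

4316 = 1000011011100
→ shifted left by 2 (mod 2^13) → 0001101110000 = 880
0b0111101011000 = 0111101011000
→ AND → 0001101010000 = 848
0xA27 = 0101000100111
→ OR → 0101101110111 = 2935
3186 = 0110001110010
→ XOR → 0011100000101 = 1797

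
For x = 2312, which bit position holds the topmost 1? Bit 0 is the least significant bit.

2312 = 100100001000
The topmost 1 is at position 11 (since 2^11 = 2048 ≤ 2312 < 4096).

11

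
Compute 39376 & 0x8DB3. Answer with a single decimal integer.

35216

39376 = 1001100111010000
0x8DB3 = 1000110110110011
AND → 1000100110010000 = 35216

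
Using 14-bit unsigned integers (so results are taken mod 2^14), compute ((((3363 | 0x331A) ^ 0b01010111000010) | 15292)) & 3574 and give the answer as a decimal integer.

3363 = 00110100100011
0x331A = 11001100011010
→ | → 11111100111011 = 16187
0b01010111000010 = 01010111000010
→ ^ → 10101011111001 = 11001
15292 = 11101110111100
→ | → 11101111111101 = 15357
3574 = 00110111110110
→ & → 00100111110100 = 2548

2548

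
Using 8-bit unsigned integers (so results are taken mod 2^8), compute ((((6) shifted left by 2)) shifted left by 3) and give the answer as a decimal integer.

6 = 00000110
→ shifted left by 2 (mod 2^8) → 00011000 = 24
→ shifted left by 3 (mod 2^8) → 11000000 = 192

192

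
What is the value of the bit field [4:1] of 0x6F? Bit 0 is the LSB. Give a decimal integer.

v = 0001101111
Shift right by 1: 000110111
Mask low 4 bits: 0111 = 7

7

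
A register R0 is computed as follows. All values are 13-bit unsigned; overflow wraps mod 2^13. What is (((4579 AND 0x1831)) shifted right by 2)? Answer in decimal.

4579 = 1000111100011
0x1831 = 1100000110001
→ AND → 1000000100001 = 4129
→ shifted right by 2 → 0010000001000 = 1032

1032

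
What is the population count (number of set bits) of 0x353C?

8

0x353C = 11010100111100
Count the 1s: 1 + 1 + 1 + 1 + 1 + 1 + 1 + 1 = 8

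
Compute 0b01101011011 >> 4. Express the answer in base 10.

53

x = 1101011011
shift right by 4 → 0000110101 = 53
(equivalently, floor(859 / 16))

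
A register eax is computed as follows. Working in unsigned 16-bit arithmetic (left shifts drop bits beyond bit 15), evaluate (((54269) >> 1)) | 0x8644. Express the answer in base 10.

61438

54269 = 1101001111111101
→ >> 1 → 0110100111111110 = 27134
0x8644 = 1000011001000100
→ | → 1110111111111110 = 61438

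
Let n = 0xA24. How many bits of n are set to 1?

4

0xA24 = 101000100100
Count the 1s: 1 + 1 + 1 + 1 = 4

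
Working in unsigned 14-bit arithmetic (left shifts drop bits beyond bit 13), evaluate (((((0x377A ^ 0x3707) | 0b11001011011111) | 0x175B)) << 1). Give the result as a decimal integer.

0x377A = 11011101111010
0x3707 = 11011100000111
→ ^ → 00000001111101 = 125
0b11001011011111 = 11001011011111
→ | → 11001011111111 = 13055
0x175B = 01011101011011
→ | → 11011111111111 = 14335
→ << 1 (mod 2^14) → 10111111111110 = 12286

12286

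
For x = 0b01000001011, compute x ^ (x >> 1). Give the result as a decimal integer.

782

x = 1000001011 = 523
x>>1 = 0100000101
XOR  = 1100001110 = 782
(x ^ (x >> 1) gives the standard binary-reflected Gray code of x.)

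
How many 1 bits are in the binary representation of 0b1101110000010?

6

n = 1101110000010
Count the 1s: 1 + 1 + 1 + 1 + 1 + 1 = 6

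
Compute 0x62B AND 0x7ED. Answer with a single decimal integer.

1577

0x62B = 11000101011
0x7ED = 11111101101
AND → 11000101001 = 1577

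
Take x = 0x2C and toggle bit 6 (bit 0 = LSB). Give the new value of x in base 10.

x = 0000101100
bit 6 is currently 0; toggle it via x ^ (1 << 6) = x ^ 64
→ 0001101100 = 108

108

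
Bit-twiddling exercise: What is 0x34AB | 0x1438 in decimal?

13499

0x34AB = 11010010101011
0x1438 = 01010000111000
 OR → 11010010111011 = 13499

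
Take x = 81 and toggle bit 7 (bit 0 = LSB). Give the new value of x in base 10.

x = 0001010001
bit 7 is currently 0; toggle it via x ^ (1 << 7) = x ^ 128
→ 0011010001 = 209

209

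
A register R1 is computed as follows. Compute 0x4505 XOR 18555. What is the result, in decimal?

3454

0x4505 = 100010100000101
18555 = 100100001111011
XOR → 000110101111110 = 3454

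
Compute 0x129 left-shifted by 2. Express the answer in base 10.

1188

0x129 = 00100101001
shift left by 2 → 10010100100 = 1188
(equivalently, 297 × 2^2 = 297 × 4)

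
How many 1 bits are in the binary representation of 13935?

13935 = 11011001101111
Count the 1s: 1 + 1 + 1 + 1 + 1 + 1 + 1 + 1 + 1 + 1 = 10

10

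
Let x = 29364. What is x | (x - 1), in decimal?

29367

x = 111001010110100 = 29364
x - 1 = 111001010110011
OR    = 111001010110111 = 29367
(x | (x - 1) sets all bits below the lowest set bit.)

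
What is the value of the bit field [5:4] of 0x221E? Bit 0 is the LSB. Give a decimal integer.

1

v = 10001000011110
Shift right by 4: 1000100001
Mask low 2 bits: 01 = 1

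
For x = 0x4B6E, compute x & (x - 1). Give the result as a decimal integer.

x = 100101101101110 = 19310
x - 1 = 100101101101101
AND   = 100101101101100 = 19308
(x & (x - 1) clears the lowest set bit of x.)

19308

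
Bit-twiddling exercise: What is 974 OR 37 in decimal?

974 = 1111001110
37 = 0000100101
 OR → 1111101111 = 1007

1007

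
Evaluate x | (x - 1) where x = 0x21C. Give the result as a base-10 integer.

x = 1000011100 = 540
x - 1 = 1000011011
OR    = 1000011111 = 543
(x | (x - 1) sets all bits below the lowest set bit.)

543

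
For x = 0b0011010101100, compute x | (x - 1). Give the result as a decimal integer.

1711

x = 11010101100 = 1708
x - 1 = 11010101011
OR    = 11010101111 = 1711
(x | (x - 1) sets all bits below the lowest set bit.)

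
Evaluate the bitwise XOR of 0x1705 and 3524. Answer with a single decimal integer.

0x1705 = 1011100000101
3524 = 0110111000100
XOR → 1101011000001 = 6849

6849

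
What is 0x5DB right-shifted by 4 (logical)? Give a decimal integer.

93

0x5DB = 10111011011
shift right by 4 → 00001011101 = 93
(equivalently, floor(1499 / 16))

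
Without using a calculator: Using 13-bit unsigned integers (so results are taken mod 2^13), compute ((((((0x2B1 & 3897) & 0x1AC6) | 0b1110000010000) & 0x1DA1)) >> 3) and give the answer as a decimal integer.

896

0x2B1 = 0001010110001
3897 = 0111100111001
→ & → 0001000110001 = 561
0x1AC6 = 1101011000110
→ & → 0001000000000 = 512
0b1110000010000 = 1110000010000
→ | → 1111000010000 = 7696
0x1DA1 = 1110110100001
→ & → 1110000000000 = 7168
→ >> 3 → 0001110000000 = 896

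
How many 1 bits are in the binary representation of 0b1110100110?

n = 1110100110
Count the 1s: 1 + 1 + 1 + 1 + 1 + 1 = 6

6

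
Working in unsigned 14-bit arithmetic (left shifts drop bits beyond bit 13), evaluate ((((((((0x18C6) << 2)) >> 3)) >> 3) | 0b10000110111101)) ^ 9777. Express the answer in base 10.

0x18C6 = 01100011000110
→ << 2 (mod 2^14) → 10001100011000 = 8984
→ >> 3 → 00010001100011 = 1123
→ >> 3 → 00000010001100 = 140
0b10000110111101 = 10000110111101
→ | → 10000110111101 = 8637
9777 = 10011000110001
→ ^ → 00011110001100 = 1932

1932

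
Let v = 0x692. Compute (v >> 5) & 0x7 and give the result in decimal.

4

v = 11010010010
Shift right by 5: 110100
Mask low 3 bits: 100 = 4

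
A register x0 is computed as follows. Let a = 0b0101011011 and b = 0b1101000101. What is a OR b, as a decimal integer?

863

a = 0101011011
b = 1101000101
 OR → 1101011111 = 863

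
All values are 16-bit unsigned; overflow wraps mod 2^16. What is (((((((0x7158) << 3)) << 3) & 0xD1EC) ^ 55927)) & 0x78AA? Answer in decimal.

0x7158 = 0111000101011000
→ << 3 (mod 2^16) → 1000101011000000 = 35520
→ << 3 (mod 2^16) → 0101011000000000 = 22016
0xD1EC = 1101000111101100
→ & → 0101000000000000 = 20480
55927 = 1101101001110111
→ ^ → 1000101001110111 = 35447
0x78AA = 0111100010101010
→ & → 0000100000100010 = 2082

2082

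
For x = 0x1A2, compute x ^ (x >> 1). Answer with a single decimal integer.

x = 110100010 = 418
x>>1 = 011010001
XOR  = 101110011 = 371
(x ^ (x >> 1) gives the standard binary-reflected Gray code of x.)

371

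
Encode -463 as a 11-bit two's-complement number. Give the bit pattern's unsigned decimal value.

463 in 11 bits: 00111001111
Invert: 11000110000
Add 1:  11000110001 = 1585
(Check: 2^11 - 463 = 2048 - 463 = 1585.)

1585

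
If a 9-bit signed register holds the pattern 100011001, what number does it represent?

pattern = 100011001 (MSB is 1 ⇒ negative)
Invert: 011100110, add 1 → 011100111 = 231, so the value is -231.
(Equivalently: 281 - 2^9 = 281 - 512 = -231.)

-231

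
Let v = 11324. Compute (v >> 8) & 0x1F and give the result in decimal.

v = 10110000111100
Shift right by 8: 101100
Mask low 5 bits: 01100 = 12

12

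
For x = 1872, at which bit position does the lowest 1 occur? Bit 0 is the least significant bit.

1872 = 11101010000
Trailing zeros: 4, so the lowest set bit is bit 4 (value 16).

4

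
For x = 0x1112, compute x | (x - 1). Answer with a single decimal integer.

x = 1000100010010 = 4370
x - 1 = 1000100010001
OR    = 1000100010011 = 4371
(x | (x - 1) sets all bits below the lowest set bit.)

4371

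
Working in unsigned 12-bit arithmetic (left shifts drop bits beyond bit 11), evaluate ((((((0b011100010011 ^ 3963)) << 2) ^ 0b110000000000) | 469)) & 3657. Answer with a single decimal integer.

3137

0b011100010011 = 011100010011
3963 = 111101111011
→ ^ → 100001101000 = 2152
→ << 2 (mod 2^12) → 000110100000 = 416
0b110000000000 = 110000000000
→ ^ → 110110100000 = 3488
469 = 000111010101
→ | → 110111110101 = 3573
3657 = 111001001001
→ & → 110001000001 = 3137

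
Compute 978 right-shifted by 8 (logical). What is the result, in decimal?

3

978 = 1111010010
shift right by 8 → 0000000011 = 3
(equivalently, floor(978 / 256))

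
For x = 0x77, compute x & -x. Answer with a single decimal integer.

1

x = 1110111 = 119
-x (two's complement) = …0001001
AND   = 0000001 = 1
(x & -x isolates the lowest set bit of x.)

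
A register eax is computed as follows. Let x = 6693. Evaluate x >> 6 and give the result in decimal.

104

6693 = 1101000100101
shift right by 6 → 0000001101000 = 104
(equivalently, floor(6693 / 64))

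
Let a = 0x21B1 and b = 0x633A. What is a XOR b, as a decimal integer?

17035

0x21B1 = 010000110110001
0x633A = 110001100111010
XOR → 100001010001011 = 17035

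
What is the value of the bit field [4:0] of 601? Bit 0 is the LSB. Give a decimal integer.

25

v = 001001011001
Shift right by 0: 001001011001
Mask low 5 bits: 11001 = 25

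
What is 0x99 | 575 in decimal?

703

0x99 = 0010011001
575 = 1000111111
 OR → 1010111111 = 703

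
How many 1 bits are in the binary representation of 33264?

33264 = 1000000111110000
Count the 1s: 1 + 1 + 1 + 1 + 1 + 1 = 6

6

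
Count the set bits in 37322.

37322 = 1001000111001010
Count the 1s: 1 + 1 + 1 + 1 + 1 + 1 + 1 = 7

7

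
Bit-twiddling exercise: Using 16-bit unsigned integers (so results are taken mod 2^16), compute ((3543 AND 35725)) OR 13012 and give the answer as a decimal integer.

3543 = 0000110111010111
35725 = 1000101110001101
→ AND → 0000100110000101 = 2437
13012 = 0011001011010100
→ OR → 0011101111010101 = 15317

15317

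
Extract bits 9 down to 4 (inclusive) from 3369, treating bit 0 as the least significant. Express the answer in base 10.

v = 0110100101001
Shift right by 4: 011010010
Mask low 6 bits: 010010 = 18

18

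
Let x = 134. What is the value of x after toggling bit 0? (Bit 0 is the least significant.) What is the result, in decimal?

x = 010000110
bit 0 is currently 0; toggle it via x ^ (1 << 0) = x ^ 1
→ 010000111 = 135

135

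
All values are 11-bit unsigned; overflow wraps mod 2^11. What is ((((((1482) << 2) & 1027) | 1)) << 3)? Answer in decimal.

8

1482 = 10111001010
→ << 2 (mod 2^11) → 11100101000 = 1832
1027 = 10000000011
→ & → 10000000000 = 1024
1 = 00000000001
→ | → 10000000001 = 1025
→ << 3 (mod 2^11) → 00000001000 = 8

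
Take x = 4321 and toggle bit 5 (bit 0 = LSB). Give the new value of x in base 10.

x = 1000011100001
bit 5 is currently 1; toggle it via x ^ (1 << 5) = x ^ 32
→ 1000011000001 = 4289

4289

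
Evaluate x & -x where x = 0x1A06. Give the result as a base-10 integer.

x = 1101000000110 = 6662
-x (two's complement) = …0010111111010
AND   = 0000000000010 = 2
(x & -x isolates the lowest set bit of x.)

2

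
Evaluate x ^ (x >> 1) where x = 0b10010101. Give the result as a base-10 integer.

223

x = 10010101 = 149
x>>1 = 01001010
XOR  = 11011111 = 223
(x ^ (x >> 1) gives the standard binary-reflected Gray code of x.)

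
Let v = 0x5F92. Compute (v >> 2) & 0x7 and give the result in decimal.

4

v = 101111110010010
Shift right by 2: 1011111100100
Mask low 3 bits: 100 = 4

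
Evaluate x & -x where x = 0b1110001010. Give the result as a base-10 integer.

x = 1110001010 = 906
-x (two's complement) = …0001110110
AND   = 0000000010 = 2
(x & -x isolates the lowest set bit of x.)

2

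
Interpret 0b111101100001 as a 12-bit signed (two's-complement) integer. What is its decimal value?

-159

pattern = 111101100001 (MSB is 1 ⇒ negative)
Invert: 000010011110, add 1 → 000010011111 = 159, so the value is -159.
(Equivalently: 3937 - 2^12 = 3937 - 4096 = -159.)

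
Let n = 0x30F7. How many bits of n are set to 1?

9

0x30F7 = 11000011110111
Count the 1s: 1 + 1 + 1 + 1 + 1 + 1 + 1 + 1 + 1 = 9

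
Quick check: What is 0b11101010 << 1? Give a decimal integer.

x = 011101010
shift left by 1 → 111010100 = 468
(equivalently, 234 × 2^1 = 234 × 2)

468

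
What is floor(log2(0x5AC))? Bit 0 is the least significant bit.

0x5AC = 10110101100
The topmost 1 is at position 10 (since 2^10 = 1024 ≤ 1452 < 2048).

10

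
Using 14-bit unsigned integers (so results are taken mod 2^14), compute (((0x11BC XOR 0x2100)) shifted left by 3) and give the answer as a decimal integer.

0x11BC = 01000110111100
0x2100 = 10000100000000
→ XOR → 11000010111100 = 12476
→ shifted left by 3 (mod 2^14) → 00010111100000 = 1504

1504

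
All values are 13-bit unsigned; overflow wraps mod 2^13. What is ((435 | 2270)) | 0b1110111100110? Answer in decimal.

435 = 0000110110011
2270 = 0100011011110
→ | → 0100111111111 = 2559
0b1110111100110 = 1110111100110
→ | → 1110111111111 = 7679

7679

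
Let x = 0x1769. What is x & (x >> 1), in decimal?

800

x = 1011101101001 = 5993
x>>1 = 0101110110100
AND  = 0001100100000 = 800
(x & (x >> 1) has a 1 wherever x has two consecutive 1 bits.)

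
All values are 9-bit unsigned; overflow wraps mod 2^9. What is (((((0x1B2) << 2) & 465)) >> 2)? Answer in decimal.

48

0x1B2 = 110110010
→ << 2 (mod 2^9) → 011001000 = 200
465 = 111010001
→ & → 011000000 = 192
→ >> 2 → 000110000 = 48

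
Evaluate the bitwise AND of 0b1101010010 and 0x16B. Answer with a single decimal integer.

a = 1101010010
0x16B = 0101101011
AND → 0101000010 = 322

322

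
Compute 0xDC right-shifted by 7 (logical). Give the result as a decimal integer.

1

0xDC = 11011100
shift right by 7 → 00000001 = 1
(equivalently, floor(220 / 128))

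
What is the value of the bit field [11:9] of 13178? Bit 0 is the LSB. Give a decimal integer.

v = 011001101111010
Shift right by 9: 011001
Mask low 3 bits: 001 = 1

1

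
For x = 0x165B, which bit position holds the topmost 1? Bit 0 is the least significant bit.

12

0x165B = 1011001011011
The topmost 1 is at position 12 (since 2^12 = 4096 ≤ 5723 < 8192).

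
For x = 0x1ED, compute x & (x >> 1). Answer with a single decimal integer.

228

x = 111101101 = 493
x>>1 = 011110110
AND  = 011100100 = 228
(x & (x >> 1) has a 1 wherever x has two consecutive 1 bits.)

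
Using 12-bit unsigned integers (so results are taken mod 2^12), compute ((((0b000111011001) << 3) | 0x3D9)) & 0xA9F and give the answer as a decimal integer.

2713

0b000111011001 = 000111011001
→ << 3 (mod 2^12) → 111011001000 = 3784
0x3D9 = 001111011001
→ | → 111111011001 = 4057
0xA9F = 101010011111
→ & → 101010011001 = 2713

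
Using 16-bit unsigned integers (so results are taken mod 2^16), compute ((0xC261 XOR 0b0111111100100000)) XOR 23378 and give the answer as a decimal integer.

0xC261 = 1100001001100001
0b0111111100100000 = 0111111100100000
→ XOR → 1011110101000001 = 48449
23378 = 0101101101010010
→ XOR → 1110011000010011 = 58899

58899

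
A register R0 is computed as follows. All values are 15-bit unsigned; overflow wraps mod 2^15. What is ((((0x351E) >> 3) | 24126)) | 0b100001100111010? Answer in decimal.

0x351E = 011010100011110
→ >> 3 → 000011010100011 = 1699
24126 = 101111000111110
→ | → 101111010111111 = 24255
0b100001100111010 = 100001100111010
→ | → 101111110111111 = 24511

24511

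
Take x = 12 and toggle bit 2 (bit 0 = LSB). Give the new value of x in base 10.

8

x = 00001100
bit 2 is currently 1; toggle it via x ^ (1 << 2) = x ^ 4
→ 00001000 = 8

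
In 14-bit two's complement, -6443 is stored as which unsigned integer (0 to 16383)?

6443 in 14 bits: 01100100101011
Invert: 10011011010100
Add 1:  10011011010101 = 9941
(Check: 2^14 - 6443 = 16384 - 6443 = 9941.)

9941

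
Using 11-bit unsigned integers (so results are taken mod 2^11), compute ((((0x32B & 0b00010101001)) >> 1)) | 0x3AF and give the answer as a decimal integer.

0x32B = 01100101011
0b00010101001 = 00010101001
→ & → 00000101001 = 41
→ >> 1 → 00000010100 = 20
0x3AF = 01110101111
→ | → 01110111111 = 959

959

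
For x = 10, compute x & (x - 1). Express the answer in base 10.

x = 1010 = 10
x - 1 = 1001
AND   = 1000 = 8
(x & (x - 1) clears the lowest set bit of x.)

8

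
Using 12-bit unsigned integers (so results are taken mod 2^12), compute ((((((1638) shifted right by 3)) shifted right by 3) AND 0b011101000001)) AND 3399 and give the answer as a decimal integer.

1638 = 011001100110
→ shifted right by 3 → 000011001100 = 204
→ shifted right by 3 → 000000011001 = 25
0b011101000001 = 011101000001
→ AND → 000000000001 = 1
3399 = 110101000111
→ AND → 000000000001 = 1

1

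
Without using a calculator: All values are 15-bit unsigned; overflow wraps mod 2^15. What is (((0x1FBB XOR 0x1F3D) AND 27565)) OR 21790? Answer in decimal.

0x1FBB = 001111110111011
0x1F3D = 001111100111101
→ XOR → 000000010000110 = 134
27565 = 110101110101101
→ AND → 000000010000100 = 132
21790 = 101010100011110
→ OR → 101010110011110 = 21918

21918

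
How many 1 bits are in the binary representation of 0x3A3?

0x3A3 = 1110100011
Count the 1s: 1 + 1 + 1 + 1 + 1 + 1 = 6

6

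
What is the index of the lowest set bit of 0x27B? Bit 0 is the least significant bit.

0

0x27B = 1001111011
Trailing zeros: 0, so the lowest set bit is bit 0 (value 1).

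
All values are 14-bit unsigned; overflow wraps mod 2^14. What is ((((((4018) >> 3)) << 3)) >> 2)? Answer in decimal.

4018 = 00111110110010
→ >> 3 → 00000111110110 = 502
→ << 3 (mod 2^14) → 00111110110000 = 4016
→ >> 2 → 00001111101100 = 1004

1004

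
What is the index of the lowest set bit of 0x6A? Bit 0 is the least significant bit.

0x6A = 1101010
Trailing zeros: 1, so the lowest set bit is bit 1 (value 2).

1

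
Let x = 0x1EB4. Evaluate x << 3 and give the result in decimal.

62880

0x1EB4 = 0001111010110100
shift left by 3 → 1111010110100000 = 62880
(equivalently, 7860 × 2^3 = 7860 × 8)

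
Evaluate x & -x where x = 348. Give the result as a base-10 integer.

x = 101011100 = 348
-x (two's complement) = …010100100
AND   = 000000100 = 4
(x & -x isolates the lowest set bit of x.)

4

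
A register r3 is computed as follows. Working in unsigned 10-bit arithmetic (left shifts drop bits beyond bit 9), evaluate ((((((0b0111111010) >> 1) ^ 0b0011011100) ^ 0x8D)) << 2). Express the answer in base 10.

0b0111111010 = 0111111010
→ >> 1 → 0011111101 = 253
0b0011011100 = 0011011100
→ ^ → 0000100001 = 33
0x8D = 0010001101
→ ^ → 0010101100 = 172
→ << 2 (mod 2^10) → 1010110000 = 688

688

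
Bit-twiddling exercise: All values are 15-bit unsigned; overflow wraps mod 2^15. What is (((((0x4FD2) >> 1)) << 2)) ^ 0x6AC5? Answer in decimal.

0x4FD2 = 100111111010010
→ >> 1 → 010011111101001 = 10217
→ << 2 (mod 2^15) → 001111110100100 = 8100
0x6AC5 = 110101011000101
→ ^ → 111010101100001 = 30049

30049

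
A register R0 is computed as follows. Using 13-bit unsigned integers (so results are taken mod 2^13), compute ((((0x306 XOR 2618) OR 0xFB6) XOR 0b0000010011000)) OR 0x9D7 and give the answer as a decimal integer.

4087

0x306 = 0001100000110
2618 = 0101000111010
→ XOR → 0100100111100 = 2364
0xFB6 = 0111110110110
→ OR → 0111110111110 = 4030
0b0000010011000 = 0000010011000
→ XOR → 0111100100110 = 3878
0x9D7 = 0100111010111
→ OR → 0111111110111 = 4087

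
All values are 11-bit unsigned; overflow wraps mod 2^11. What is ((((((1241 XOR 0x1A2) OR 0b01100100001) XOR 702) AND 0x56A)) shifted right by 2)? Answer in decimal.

336

1241 = 10011011001
0x1A2 = 00110100010
→ XOR → 10101111011 = 1403
0b01100100001 = 01100100001
→ OR → 11101111011 = 1915
702 = 01010111110
→ XOR → 10111000101 = 1477
0x56A = 10101101010
→ AND → 10101000000 = 1344
→ shifted right by 2 → 00101010000 = 336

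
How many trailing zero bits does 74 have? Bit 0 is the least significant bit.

1

74 = 1001010
Trailing zeros: 1, so the lowest set bit is bit 1 (value 2).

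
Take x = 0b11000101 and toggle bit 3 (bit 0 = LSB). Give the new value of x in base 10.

x = 11000101
bit 3 is currently 0; toggle it via x ^ (1 << 3) = x ^ 8
→ 11001101 = 205

205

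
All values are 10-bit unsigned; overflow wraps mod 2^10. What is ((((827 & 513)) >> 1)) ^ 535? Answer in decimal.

791

827 = 1100111011
513 = 1000000001
→ & → 1000000001 = 513
→ >> 1 → 0100000000 = 256
535 = 1000010111
→ ^ → 1100010111 = 791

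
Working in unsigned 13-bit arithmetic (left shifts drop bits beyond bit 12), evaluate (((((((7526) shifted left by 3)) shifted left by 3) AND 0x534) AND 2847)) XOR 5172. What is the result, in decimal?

5428

7526 = 1110101100110
→ shifted left by 3 (mod 2^13) → 0101100110000 = 2864
→ shifted left by 3 (mod 2^13) → 1100110000000 = 6528
0x534 = 0010100110100
→ AND → 0000100000000 = 256
2847 = 0101100011111
→ AND → 0000100000000 = 256
5172 = 1010000110100
→ XOR → 1010100110100 = 5428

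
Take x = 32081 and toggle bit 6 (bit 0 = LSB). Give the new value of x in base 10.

x = 111110101010001
bit 6 is currently 1; toggle it via x ^ (1 << 6) = x ^ 64
→ 111110100010001 = 32017

32017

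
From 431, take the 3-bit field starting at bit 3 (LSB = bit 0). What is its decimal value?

5

v = 000110101111
Shift right by 3: 000110101
Mask low 3 bits: 101 = 5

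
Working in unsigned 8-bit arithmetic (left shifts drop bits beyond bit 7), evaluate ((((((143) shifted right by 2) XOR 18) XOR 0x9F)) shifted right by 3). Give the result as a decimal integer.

21

143 = 10001111
→ shifted right by 2 → 00100011 = 35
18 = 00010010
→ XOR → 00110001 = 49
0x9F = 10011111
→ XOR → 10101110 = 174
→ shifted right by 3 → 00010101 = 21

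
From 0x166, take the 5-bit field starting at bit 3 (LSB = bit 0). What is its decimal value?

v = 0101100110
Shift right by 3: 0101100
Mask low 5 bits: 01100 = 12

12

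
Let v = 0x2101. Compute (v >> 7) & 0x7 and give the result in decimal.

2

v = 10000100000001
Shift right by 7: 1000010
Mask low 3 bits: 010 = 2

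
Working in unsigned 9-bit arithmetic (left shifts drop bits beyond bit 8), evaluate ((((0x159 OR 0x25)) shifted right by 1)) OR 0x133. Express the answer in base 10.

0x159 = 101011001
0x25 = 000100101
→ OR → 101111101 = 381
→ shifted right by 1 → 010111110 = 190
0x133 = 100110011
→ OR → 110111111 = 447

447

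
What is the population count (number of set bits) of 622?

6

622 = 1001101110
Count the 1s: 1 + 1 + 1 + 1 + 1 + 1 = 6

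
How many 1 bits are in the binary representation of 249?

249 = 11111001
Count the 1s: 1 + 1 + 1 + 1 + 1 + 1 = 6

6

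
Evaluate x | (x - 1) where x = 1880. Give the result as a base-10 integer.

x = 11101011000 = 1880
x - 1 = 11101010111
OR    = 11101011111 = 1887
(x | (x - 1) sets all bits below the lowest set bit.)

1887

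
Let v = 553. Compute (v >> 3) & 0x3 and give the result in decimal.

v = 1000101001
Shift right by 3: 1000101
Mask low 2 bits: 01 = 1

1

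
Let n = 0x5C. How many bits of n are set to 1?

4

0x5C = 1011100
Count the 1s: 1 + 1 + 1 + 1 = 4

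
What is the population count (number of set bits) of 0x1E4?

5

0x1E4 = 111100100
Count the 1s: 1 + 1 + 1 + 1 + 1 = 5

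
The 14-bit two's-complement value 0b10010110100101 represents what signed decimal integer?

-6747

pattern = 10010110100101 (MSB is 1 ⇒ negative)
Invert: 01101001011010, add 1 → 01101001011011 = 6747, so the value is -6747.
(Equivalently: 9637 - 2^14 = 9637 - 16384 = -6747.)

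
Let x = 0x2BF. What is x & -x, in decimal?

1

x = 1010111111 = 703
-x (two's complement) = …0101000001
AND   = 0000000001 = 1
(x & -x isolates the lowest set bit of x.)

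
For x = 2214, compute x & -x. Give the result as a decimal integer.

x = 100010100110 = 2214
-x (two's complement) = …011101011010
AND   = 000000000010 = 2
(x & -x isolates the lowest set bit of x.)

2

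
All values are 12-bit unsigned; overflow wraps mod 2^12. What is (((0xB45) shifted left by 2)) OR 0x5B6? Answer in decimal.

0xB45 = 101101000101
→ shifted left by 2 (mod 2^12) → 110100010100 = 3348
0x5B6 = 010110110110
→ OR → 110110110110 = 3510

3510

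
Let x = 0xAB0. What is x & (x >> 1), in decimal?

x = 101010110000 = 2736
x>>1 = 010101011000
AND  = 000000010000 = 16
(x & (x >> 1) has a 1 wherever x has two consecutive 1 bits.)

16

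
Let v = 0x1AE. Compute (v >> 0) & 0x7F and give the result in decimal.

46

v = 00110101110
Shift right by 0: 00110101110
Mask low 7 bits: 0101110 = 46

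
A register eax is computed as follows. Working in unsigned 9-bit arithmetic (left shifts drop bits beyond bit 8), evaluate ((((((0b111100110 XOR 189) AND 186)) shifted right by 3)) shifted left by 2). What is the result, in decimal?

0b111100110 = 111100110
189 = 010111101
→ XOR → 101011011 = 347
186 = 010111010
→ AND → 000011010 = 26
→ shifted right by 3 → 000000011 = 3
→ shifted left by 2 (mod 2^9) → 000001100 = 12

12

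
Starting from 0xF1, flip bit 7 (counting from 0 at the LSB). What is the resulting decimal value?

x = 0011110001
bit 7 is currently 1; toggle it via x ^ (1 << 7) = x ^ 128
→ 0001110001 = 113

113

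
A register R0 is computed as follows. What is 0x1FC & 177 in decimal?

0x1FC = 111111100
177 = 010110001
AND → 010110000 = 176

176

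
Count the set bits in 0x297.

6

0x297 = 1010010111
Count the 1s: 1 + 1 + 1 + 1 + 1 + 1 = 6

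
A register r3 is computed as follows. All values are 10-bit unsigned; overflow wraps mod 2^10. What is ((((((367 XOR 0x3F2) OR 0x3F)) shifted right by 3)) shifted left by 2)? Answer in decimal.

367 = 0101101111
0x3F2 = 1111110010
→ XOR → 1010011101 = 669
0x3F = 0000111111
→ OR → 1010111111 = 703
→ shifted right by 3 → 0001010111 = 87
→ shifted left by 2 (mod 2^10) → 0101011100 = 348

348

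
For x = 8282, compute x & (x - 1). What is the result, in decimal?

x = 10000001011010 = 8282
x - 1 = 10000001011001
AND   = 10000001011000 = 8280
(x & (x - 1) clears the lowest set bit of x.)

8280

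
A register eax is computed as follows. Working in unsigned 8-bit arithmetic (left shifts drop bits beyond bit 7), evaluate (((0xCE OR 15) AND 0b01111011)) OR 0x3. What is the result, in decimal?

75

0xCE = 11001110
15 = 00001111
→ OR → 11001111 = 207
0b01111011 = 01111011
→ AND → 01001011 = 75
0x3 = 00000011
→ OR → 01001011 = 75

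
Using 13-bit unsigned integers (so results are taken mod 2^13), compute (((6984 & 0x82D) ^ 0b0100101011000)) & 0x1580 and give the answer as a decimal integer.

6984 = 1101101001000
0x82D = 0100000101101
→ & → 0100000001000 = 2056
0b0100101011000 = 0100101011000
→ ^ → 0000101010000 = 336
0x1580 = 1010110000000
→ & → 0000100000000 = 256

256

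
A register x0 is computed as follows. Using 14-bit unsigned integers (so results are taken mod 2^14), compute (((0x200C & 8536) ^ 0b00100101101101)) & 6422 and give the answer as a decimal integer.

0x200C = 10000000001100
8536 = 10000101011000
→ & → 10000000001000 = 8200
0b00100101101101 = 00100101101101
→ ^ → 10100101100101 = 10597
6422 = 01100100010110
→ & → 00100100000100 = 2308

2308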